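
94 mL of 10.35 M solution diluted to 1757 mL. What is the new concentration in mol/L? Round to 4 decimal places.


Dilution: M1*V1 = M2*V2, solve for M2.
M2 = M1*V1 / V2
M2 = 10.35 * 94 / 1757
M2 = 972.9 / 1757
M2 = 0.55372795 mol/L, rounded to 4 dp:

0.5537 mol/L


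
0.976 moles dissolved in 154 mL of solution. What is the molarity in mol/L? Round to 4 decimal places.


Convert volume to liters: V_L = V_mL / 1000.
V_L = 154 / 1000 = 0.154 L
M = n / V_L = 0.976 / 0.154
M = 6.33766234 mol/L, rounded to 4 dp:

6.3377 mol/L


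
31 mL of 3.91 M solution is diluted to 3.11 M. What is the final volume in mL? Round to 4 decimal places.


Dilution: M1*V1 = M2*V2, solve for V2.
V2 = M1*V1 / M2
V2 = 3.91 * 31 / 3.11
V2 = 121.21 / 3.11
V2 = 38.97427653 mL, rounded to 4 dp:

38.9743 mL


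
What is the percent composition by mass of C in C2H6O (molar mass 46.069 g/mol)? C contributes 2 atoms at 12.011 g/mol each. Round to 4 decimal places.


pct = 100 * (n_elem * M_elem) / M_total
mass_contribution = 2 * 12.011 = 24.022 g/mol
pct = 100 * 24.022 / 46.069
pct = 52.14352384 %, rounded to 4 dp:

52.1435 %


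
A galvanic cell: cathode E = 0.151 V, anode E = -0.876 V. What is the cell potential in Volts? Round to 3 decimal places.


Standard cell potential: E_cell = E_cathode - E_anode.
E_cell = 0.151 - (-0.876)
E_cell = 1.027 V, rounded to 3 dp:

1.027 V


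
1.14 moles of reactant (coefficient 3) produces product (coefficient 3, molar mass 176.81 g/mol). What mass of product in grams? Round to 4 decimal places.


Use the coefficient ratio to convert reactant moles to product moles, then multiply by the product's molar mass.
moles_P = moles_R * (coeff_P / coeff_R) = 1.14 * (3/3) = 1.14
mass_P = moles_P * M_P = 1.14 * 176.81
mass_P = 201.5634 g, rounded to 4 dp:

201.5634 g


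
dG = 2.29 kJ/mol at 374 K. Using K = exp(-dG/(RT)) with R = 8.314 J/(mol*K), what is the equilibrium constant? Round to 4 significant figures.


dG is in kJ/mol; multiply by 1000 to match R in J/(mol*K).
RT = 8.314 * 374 = 3109.436 J/mol
exponent = -dG*1000 / (RT) = -(2.29*1000) / 3109.436 = -0.73646796
K = exp(-0.73646796)
K = 0.47880208, rounded to 4 significant figures:

0.4788


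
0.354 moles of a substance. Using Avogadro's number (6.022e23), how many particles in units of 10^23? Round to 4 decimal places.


N = n * NA, then divide by 1e23 for the requested units.
N / 1e23 = n * 6.022
N / 1e23 = 0.354 * 6.022
N / 1e23 = 2.131788, rounded to 4 dp:

2.1318


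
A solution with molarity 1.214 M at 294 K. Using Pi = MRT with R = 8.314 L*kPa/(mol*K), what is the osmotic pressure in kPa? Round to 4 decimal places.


Osmotic pressure (van't Hoff): Pi = M*R*T.
RT = 8.314 * 294 = 2444.316
Pi = 1.214 * 2444.316
Pi = 2967.399624 kPa, rounded to 4 dp:

2967.3996 kPa


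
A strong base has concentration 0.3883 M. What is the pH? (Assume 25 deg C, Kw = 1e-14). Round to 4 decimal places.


A strong base dissociates completely, so [OH-] equals the given concentration.
pOH = -log10([OH-]) = -log10(0.3883) = 0.410833
pH = 14 - pOH = 14 - 0.410833
pH = 13.589167, rounded to 4 dp:

13.5892


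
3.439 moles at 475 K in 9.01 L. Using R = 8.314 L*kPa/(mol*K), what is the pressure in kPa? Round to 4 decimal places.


PV = nRT, solve for P = nRT / V.
nRT = 3.439 * 8.314 * 475 = 13581.1269
P = 13581.1269 / 9.01
P = 1507.33927858 kPa, rounded to 4 dp:

1507.3393 kPa


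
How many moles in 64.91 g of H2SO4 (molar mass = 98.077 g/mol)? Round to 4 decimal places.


n = mass / M
n = 64.91 / 98.077
n = 0.66182693 mol, rounded to 4 dp:

0.6618 mol


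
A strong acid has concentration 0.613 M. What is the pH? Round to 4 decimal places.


A strong acid dissociates completely, so [H+] equals the given concentration.
pH = -log10([H+]) = -log10(0.613)
pH = 0.21253953, rounded to 4 dp:

0.2125


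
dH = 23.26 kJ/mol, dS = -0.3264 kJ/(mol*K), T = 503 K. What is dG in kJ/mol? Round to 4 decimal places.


Gibbs: dG = dH - T*dS (consistent units, dS already in kJ/(mol*K)).
T*dS = 503 * -0.3264 = -164.1792
dG = 23.26 - (-164.1792)
dG = 187.4392 kJ/mol, rounded to 4 dp:

187.4392 kJ/mol


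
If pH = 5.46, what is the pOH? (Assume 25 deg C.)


At 25 deg C, pH + pOH = 14.
pOH = 14 - pH = 14 - 5.46
pOH = 8.54:

8.54


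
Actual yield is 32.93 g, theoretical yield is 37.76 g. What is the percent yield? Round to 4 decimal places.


% yield = 100 * actual / theoretical
% yield = 100 * 32.93 / 37.76
% yield = 87.20868644 %, rounded to 4 dp:

87.2087 %


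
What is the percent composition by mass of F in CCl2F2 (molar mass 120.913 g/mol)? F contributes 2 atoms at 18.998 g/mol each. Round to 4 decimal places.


pct = 100 * (n_elem * M_elem) / M_total
mass_contribution = 2 * 18.998 = 37.996 g/mol
pct = 100 * 37.996 / 120.913
pct = 31.42424719 %, rounded to 4 dp:

31.4242 %


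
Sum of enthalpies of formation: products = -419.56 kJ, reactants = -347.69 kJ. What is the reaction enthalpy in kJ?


dH_rxn = sum(dH_f products) - sum(dH_f reactants)
dH_rxn = -419.56 - (-347.69)
dH_rxn = -71.87 kJ:

-71.87 kJ


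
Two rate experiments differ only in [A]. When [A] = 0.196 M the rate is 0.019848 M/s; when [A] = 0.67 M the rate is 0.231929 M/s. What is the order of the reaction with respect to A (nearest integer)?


Rate is proportional to [A]^n, so rate2/rate1 = ([A]2/[A]1)^n. Take logs to solve for n.
rate2/rate1 = 0.231929 / 0.019848 = 11.6853
[A]2/[A]1 = 0.67 / 0.196 = 3.4184
n = ln(11.6853) / ln(3.4184) = 2.0
Nearest integer order:

2


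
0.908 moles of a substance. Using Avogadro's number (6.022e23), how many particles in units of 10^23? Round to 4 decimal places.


N = n * NA, then divide by 1e23 for the requested units.
N / 1e23 = n * 6.022
N / 1e23 = 0.908 * 6.022
N / 1e23 = 5.467976, rounded to 4 dp:

5.4680


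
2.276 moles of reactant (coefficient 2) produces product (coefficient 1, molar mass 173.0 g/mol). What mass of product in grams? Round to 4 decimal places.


Use the coefficient ratio to convert reactant moles to product moles, then multiply by the product's molar mass.
moles_P = moles_R * (coeff_P / coeff_R) = 2.276 * (1/2) = 1.138
mass_P = moles_P * M_P = 1.138 * 173.0
mass_P = 196.874 g, rounded to 4 dp:

196.8740 g


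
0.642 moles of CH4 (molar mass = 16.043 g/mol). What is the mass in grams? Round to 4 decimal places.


mass = n * M
mass = 0.642 * 16.043
mass = 10.299606 g, rounded to 4 dp:

10.2996 g


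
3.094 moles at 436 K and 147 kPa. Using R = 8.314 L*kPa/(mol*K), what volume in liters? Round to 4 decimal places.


PV = nRT, solve for V = nRT / P.
nRT = 3.094 * 8.314 * 436 = 11215.453
V = 11215.453 / 147
V = 76.29559864 L, rounded to 4 dp:

76.2956 L


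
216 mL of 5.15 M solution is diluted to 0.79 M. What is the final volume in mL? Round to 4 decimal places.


Dilution: M1*V1 = M2*V2, solve for V2.
V2 = M1*V1 / M2
V2 = 5.15 * 216 / 0.79
V2 = 1112.4 / 0.79
V2 = 1408.10126582 mL, rounded to 4 dp:

1408.1013 mL


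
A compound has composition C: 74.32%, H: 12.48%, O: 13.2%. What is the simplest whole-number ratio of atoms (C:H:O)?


Assume 100 g of compound, divide each mass% by atomic mass to get moles, then normalize by the smallest to get a raw atom ratio.
Moles per 100 g: C: 74.32/12.011 = 6.1877, H: 12.48/1.008 = 12.381, O: 13.2/15.999 = 0.8251
Raw ratio (divide by min = 0.8251): C: 7.5, H: 15.006, O: 1.0
Multiply by 2 to clear fractions: C: 14.999 ~= 15, H: 30.013 ~= 30, O: 2.0 ~= 2
Reduce by GCD to get the simplest whole-number ratio:

15:30:2


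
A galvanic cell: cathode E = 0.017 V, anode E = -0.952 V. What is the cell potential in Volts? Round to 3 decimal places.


Standard cell potential: E_cell = E_cathode - E_anode.
E_cell = 0.017 - (-0.952)
E_cell = 0.969 V, rounded to 3 dp:

0.969 V


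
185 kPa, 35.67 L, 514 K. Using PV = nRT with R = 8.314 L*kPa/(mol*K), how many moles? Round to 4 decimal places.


PV = nRT, solve for n = PV / (RT).
PV = 185 * 35.67 = 6598.95
RT = 8.314 * 514 = 4273.396
n = 6598.95 / 4273.396
n = 1.54419342 mol, rounded to 4 dp:

1.5442 mol


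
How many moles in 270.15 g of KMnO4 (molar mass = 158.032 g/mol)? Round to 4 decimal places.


n = mass / M
n = 270.15 / 158.032
n = 1.70946391 mol, rounded to 4 dp:

1.7095 mol


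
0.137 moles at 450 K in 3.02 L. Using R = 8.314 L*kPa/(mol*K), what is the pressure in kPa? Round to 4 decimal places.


PV = nRT, solve for P = nRT / V.
nRT = 0.137 * 8.314 * 450 = 512.5581
P = 512.5581 / 3.02
P = 169.72122517 kPa, rounded to 4 dp:

169.7212 kPa


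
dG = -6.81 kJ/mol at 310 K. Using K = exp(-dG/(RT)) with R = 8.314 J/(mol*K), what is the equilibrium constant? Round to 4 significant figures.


dG is in kJ/mol; multiply by 1000 to match R in J/(mol*K).
RT = 8.314 * 310 = 2577.34 J/mol
exponent = -dG*1000 / (RT) = -(-6.81*1000) / 2577.34 = 2.64225907
K = exp(2.64225907)
K = 14.044896, rounded to 4 significant figures:

14.04


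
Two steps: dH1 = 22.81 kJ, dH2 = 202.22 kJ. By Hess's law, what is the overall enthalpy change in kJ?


Hess's law: enthalpy is a state function, so add the step enthalpies.
dH_total = dH1 + dH2 = 22.81 + (202.22)
dH_total = 225.03 kJ:

225.03 kJ


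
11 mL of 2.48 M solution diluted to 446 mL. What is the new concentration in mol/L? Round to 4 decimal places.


Dilution: M1*V1 = M2*V2, solve for M2.
M2 = M1*V1 / V2
M2 = 2.48 * 11 / 446
M2 = 27.28 / 446
M2 = 0.06116592 mol/L, rounded to 4 dp:

0.0612 mol/L


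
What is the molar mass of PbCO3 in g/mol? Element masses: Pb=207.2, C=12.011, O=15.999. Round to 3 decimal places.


M = sum(count * atomic_mass) over atoms.
M = 1*207.2 + 1*12.011 + 3*15.999
M = 207.2 + 12.011 + 47.997
M = 267.208 g/mol, rounded to 3 dp:

267.208 g/mol


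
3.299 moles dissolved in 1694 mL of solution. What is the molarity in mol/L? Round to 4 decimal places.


Convert volume to liters: V_L = V_mL / 1000.
V_L = 1694 / 1000 = 1.694 L
M = n / V_L = 3.299 / 1.694
M = 1.94746163 mol/L, rounded to 4 dp:

1.9475 mol/L


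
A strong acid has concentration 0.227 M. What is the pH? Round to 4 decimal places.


A strong acid dissociates completely, so [H+] equals the given concentration.
pH = -log10([H+]) = -log10(0.227)
pH = 0.64397414, rounded to 4 dp:

0.6440


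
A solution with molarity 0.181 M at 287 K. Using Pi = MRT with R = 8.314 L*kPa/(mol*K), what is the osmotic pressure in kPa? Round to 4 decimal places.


Osmotic pressure (van't Hoff): Pi = M*R*T.
RT = 8.314 * 287 = 2386.118
Pi = 0.181 * 2386.118
Pi = 431.887358 kPa, rounded to 4 dp:

431.8874 kPa


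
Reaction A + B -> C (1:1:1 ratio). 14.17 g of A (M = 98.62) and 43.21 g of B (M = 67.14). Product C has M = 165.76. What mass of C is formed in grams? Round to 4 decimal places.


Find moles of each reactant; the smaller value is the limiting reagent in a 1:1:1 reaction, so moles_C equals moles of the limiter.
n_A = mass_A / M_A = 14.17 / 98.62 = 0.143683 mol
n_B = mass_B / M_B = 43.21 / 67.14 = 0.643581 mol
Limiting reagent: A (smaller), n_limiting = 0.143683 mol
mass_C = n_limiting * M_C = 0.143683 * 165.76
mass_C = 23.81689408 g, rounded to 4 dp:

23.8169 g


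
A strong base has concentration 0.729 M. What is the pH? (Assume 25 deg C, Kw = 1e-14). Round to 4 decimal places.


A strong base dissociates completely, so [OH-] equals the given concentration.
pOH = -log10([OH-]) = -log10(0.729) = 0.137272
pH = 14 - pOH = 14 - 0.137272
pH = 13.862728, rounded to 4 dp:

13.8627


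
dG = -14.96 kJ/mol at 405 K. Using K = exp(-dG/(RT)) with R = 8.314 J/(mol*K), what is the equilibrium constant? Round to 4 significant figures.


dG is in kJ/mol; multiply by 1000 to match R in J/(mol*K).
RT = 8.314 * 405 = 3367.17 J/mol
exponent = -dG*1000 / (RT) = -(-14.96*1000) / 3367.17 = 4.44290012
K = exp(4.44290012)
K = 85.021156, rounded to 4 significant figures:

85.02


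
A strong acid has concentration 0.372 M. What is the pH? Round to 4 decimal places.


A strong acid dissociates completely, so [H+] equals the given concentration.
pH = -log10([H+]) = -log10(0.372)
pH = 0.42945706, rounded to 4 dp:

0.4295


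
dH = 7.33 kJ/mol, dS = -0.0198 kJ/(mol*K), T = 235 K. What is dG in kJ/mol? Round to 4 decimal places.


Gibbs: dG = dH - T*dS (consistent units, dS already in kJ/(mol*K)).
T*dS = 235 * -0.0198 = -4.653
dG = 7.33 - (-4.653)
dG = 11.983 kJ/mol, rounded to 4 dp:

11.9830 kJ/mol


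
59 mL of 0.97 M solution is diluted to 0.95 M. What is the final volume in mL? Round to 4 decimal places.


Dilution: M1*V1 = M2*V2, solve for V2.
V2 = M1*V1 / M2
V2 = 0.97 * 59 / 0.95
V2 = 57.23 / 0.95
V2 = 60.24210526 mL, rounded to 4 dp:

60.2421 mL


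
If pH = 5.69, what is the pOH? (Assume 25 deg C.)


At 25 deg C, pH + pOH = 14.
pOH = 14 - pH = 14 - 5.69
pOH = 8.31:

8.31


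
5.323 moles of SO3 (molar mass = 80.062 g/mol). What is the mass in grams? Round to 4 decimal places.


mass = n * M
mass = 5.323 * 80.062
mass = 426.170026 g, rounded to 4 dp:

426.1700 g


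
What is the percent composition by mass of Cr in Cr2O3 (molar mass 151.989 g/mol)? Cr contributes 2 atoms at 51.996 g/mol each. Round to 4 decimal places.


pct = 100 * (n_elem * M_elem) / M_total
mass_contribution = 2 * 51.996 = 103.992 g/mol
pct = 100 * 103.992 / 151.989
pct = 68.42074097 %, rounded to 4 dp:

68.4207 %


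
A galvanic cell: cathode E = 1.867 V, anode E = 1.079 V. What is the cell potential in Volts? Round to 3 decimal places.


Standard cell potential: E_cell = E_cathode - E_anode.
E_cell = 1.867 - (1.079)
E_cell = 0.788 V, rounded to 3 dp:

0.788 V


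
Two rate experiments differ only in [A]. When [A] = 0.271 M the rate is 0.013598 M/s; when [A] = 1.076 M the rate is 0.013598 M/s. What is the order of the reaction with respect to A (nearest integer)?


Rate is proportional to [A]^n, so rate2/rate1 = ([A]2/[A]1)^n. Take logs to solve for n.
rate2/rate1 = 0.013598 / 0.013598 = 1.0
[A]2/[A]1 = 1.076 / 0.271 = 3.9705
n = ln(1.0) / ln(3.9705) = 0.0
Nearest integer order:

0


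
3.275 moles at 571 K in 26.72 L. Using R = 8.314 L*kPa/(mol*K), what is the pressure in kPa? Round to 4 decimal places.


PV = nRT, solve for P = nRT / V.
nRT = 3.275 * 8.314 * 571 = 15547.3878
P = 15547.3878 / 26.72
P = 581.86331587 kPa, rounded to 4 dp:

581.8633 kPa


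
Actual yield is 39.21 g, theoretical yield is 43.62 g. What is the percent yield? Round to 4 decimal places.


% yield = 100 * actual / theoretical
% yield = 100 * 39.21 / 43.62
% yield = 89.88995873 %, rounded to 4 dp:

89.8900 %


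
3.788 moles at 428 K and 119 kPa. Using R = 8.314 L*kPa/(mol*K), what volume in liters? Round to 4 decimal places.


PV = nRT, solve for V = nRT / P.
nRT = 3.788 * 8.314 * 428 = 13479.1889
V = 13479.1889 / 119
V = 113.27049496 L, rounded to 4 dp:

113.2705 L


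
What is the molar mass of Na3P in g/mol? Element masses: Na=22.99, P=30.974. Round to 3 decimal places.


M = sum(count * atomic_mass) over atoms.
M = 3*22.99 + 1*30.974
M = 68.97 + 30.974
M = 99.944 g/mol, rounded to 3 dp:

99.944 g/mol


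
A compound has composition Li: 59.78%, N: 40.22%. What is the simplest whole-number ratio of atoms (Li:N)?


Assume 100 g of compound, divide each mass% by atomic mass to get moles, then normalize by the smallest to get a raw atom ratio.
Moles per 100 g: Li: 59.78/6.941 = 8.6126, N: 40.22/14.007 = 2.8714
Raw ratio (divide by min = 2.8714): Li: 2.999, N: 1.0
Multiply by 1 to clear fractions: Li: 2.999 ~= 3, N: 1.0 ~= 1
Reduce by GCD to get the simplest whole-number ratio:

3:1


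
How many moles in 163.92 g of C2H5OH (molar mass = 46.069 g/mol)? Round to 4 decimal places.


n = mass / M
n = 163.92 / 46.069
n = 3.55814105 mol, rounded to 4 dp:

3.5581 mol


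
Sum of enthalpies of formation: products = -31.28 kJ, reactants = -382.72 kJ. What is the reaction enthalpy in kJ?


dH_rxn = sum(dH_f products) - sum(dH_f reactants)
dH_rxn = -31.28 - (-382.72)
dH_rxn = 351.44 kJ:

351.44 kJ


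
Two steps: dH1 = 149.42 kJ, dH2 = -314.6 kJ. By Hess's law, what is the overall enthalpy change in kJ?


Hess's law: enthalpy is a state function, so add the step enthalpies.
dH_total = dH1 + dH2 = 149.42 + (-314.6)
dH_total = -165.18 kJ:

-165.18 kJ


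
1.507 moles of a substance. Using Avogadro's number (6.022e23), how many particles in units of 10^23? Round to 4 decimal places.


N = n * NA, then divide by 1e23 for the requested units.
N / 1e23 = n * 6.022
N / 1e23 = 1.507 * 6.022
N / 1e23 = 9.075154, rounded to 4 dp:

9.0752


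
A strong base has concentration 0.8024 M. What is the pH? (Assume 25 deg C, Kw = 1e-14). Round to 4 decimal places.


A strong base dissociates completely, so [OH-] equals the given concentration.
pOH = -log10([OH-]) = -log10(0.8024) = 0.095609
pH = 14 - pOH = 14 - 0.095609
pH = 13.904391, rounded to 4 dp:

13.9044


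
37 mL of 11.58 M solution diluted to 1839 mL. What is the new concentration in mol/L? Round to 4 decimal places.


Dilution: M1*V1 = M2*V2, solve for M2.
M2 = M1*V1 / V2
M2 = 11.58 * 37 / 1839
M2 = 428.46 / 1839
M2 = 0.23298532 mol/L, rounded to 4 dp:

0.2330 mol/L


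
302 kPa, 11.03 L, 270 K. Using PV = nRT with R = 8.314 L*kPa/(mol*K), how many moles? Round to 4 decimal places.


PV = nRT, solve for n = PV / (RT).
PV = 302 * 11.03 = 3331.06
RT = 8.314 * 270 = 2244.78
n = 3331.06 / 2244.78
n = 1.48391379 mol, rounded to 4 dp:

1.4839 mol


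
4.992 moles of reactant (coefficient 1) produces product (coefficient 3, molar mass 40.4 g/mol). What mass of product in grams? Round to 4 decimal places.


Use the coefficient ratio to convert reactant moles to product moles, then multiply by the product's molar mass.
moles_P = moles_R * (coeff_P / coeff_R) = 4.992 * (3/1) = 14.976
mass_P = moles_P * M_P = 14.976 * 40.4
mass_P = 605.0304 g, rounded to 4 dp:

605.0304 g


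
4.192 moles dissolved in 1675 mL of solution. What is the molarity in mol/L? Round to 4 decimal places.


Convert volume to liters: V_L = V_mL / 1000.
V_L = 1675 / 1000 = 1.675 L
M = n / V_L = 4.192 / 1.675
M = 2.50268657 mol/L, rounded to 4 dp:

2.5027 mol/L


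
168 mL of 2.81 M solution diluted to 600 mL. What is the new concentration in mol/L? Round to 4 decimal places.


Dilution: M1*V1 = M2*V2, solve for M2.
M2 = M1*V1 / V2
M2 = 2.81 * 168 / 600
M2 = 472.08 / 600
M2 = 0.7868 mol/L, rounded to 4 dp:

0.7868 mol/L


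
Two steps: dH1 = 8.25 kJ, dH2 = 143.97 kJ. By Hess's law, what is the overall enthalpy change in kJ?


Hess's law: enthalpy is a state function, so add the step enthalpies.
dH_total = dH1 + dH2 = 8.25 + (143.97)
dH_total = 152.22 kJ:

152.22 kJ


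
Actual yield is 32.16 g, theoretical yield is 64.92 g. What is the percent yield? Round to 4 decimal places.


% yield = 100 * actual / theoretical
% yield = 100 * 32.16 / 64.92
% yield = 49.53789279 %, rounded to 4 dp:

49.5379 %


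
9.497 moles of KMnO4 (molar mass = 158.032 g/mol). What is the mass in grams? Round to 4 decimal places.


mass = n * M
mass = 9.497 * 158.032
mass = 1500.829904 g, rounded to 4 dp:

1500.8299 g


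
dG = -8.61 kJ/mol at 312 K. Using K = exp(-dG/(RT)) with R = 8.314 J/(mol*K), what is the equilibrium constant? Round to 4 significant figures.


dG is in kJ/mol; multiply by 1000 to match R in J/(mol*K).
RT = 8.314 * 312 = 2593.968 J/mol
exponent = -dG*1000 / (RT) = -(-8.61*1000) / 2593.968 = 3.3192391
K = exp(3.3192391)
K = 27.639312, rounded to 4 significant figures:

27.64


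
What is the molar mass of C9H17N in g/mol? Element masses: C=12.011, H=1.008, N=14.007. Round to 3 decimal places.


M = sum(count * atomic_mass) over atoms.
M = 9*12.011 + 17*1.008 + 1*14.007
M = 108.099 + 17.136 + 14.007
M = 139.242 g/mol, rounded to 3 dp:

139.242 g/mol


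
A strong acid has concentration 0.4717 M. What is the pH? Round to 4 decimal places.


A strong acid dissociates completely, so [H+] equals the given concentration.
pH = -log10([H+]) = -log10(0.4717)
pH = 0.32633412, rounded to 4 dp:

0.3263


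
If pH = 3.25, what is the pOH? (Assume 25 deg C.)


At 25 deg C, pH + pOH = 14.
pOH = 14 - pH = 14 - 3.25
pOH = 10.75:

10.75


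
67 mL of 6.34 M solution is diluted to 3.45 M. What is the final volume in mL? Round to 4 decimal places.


Dilution: M1*V1 = M2*V2, solve for V2.
V2 = M1*V1 / M2
V2 = 6.34 * 67 / 3.45
V2 = 424.78 / 3.45
V2 = 123.12463768 mL, rounded to 4 dp:

123.1246 mL


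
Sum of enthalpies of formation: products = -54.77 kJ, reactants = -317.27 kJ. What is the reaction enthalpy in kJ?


dH_rxn = sum(dH_f products) - sum(dH_f reactants)
dH_rxn = -54.77 - (-317.27)
dH_rxn = 262.5 kJ:

262.50 kJ


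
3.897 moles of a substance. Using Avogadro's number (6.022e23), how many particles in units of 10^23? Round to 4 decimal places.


N = n * NA, then divide by 1e23 for the requested units.
N / 1e23 = n * 6.022
N / 1e23 = 3.897 * 6.022
N / 1e23 = 23.467734, rounded to 4 dp:

23.4677


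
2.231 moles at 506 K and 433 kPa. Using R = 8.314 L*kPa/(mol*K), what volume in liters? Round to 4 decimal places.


PV = nRT, solve for V = nRT / P.
nRT = 2.231 * 8.314 * 506 = 9385.5582
V = 9385.5582 / 433
V = 21.67565404 L, rounded to 4 dp:

21.6757 L


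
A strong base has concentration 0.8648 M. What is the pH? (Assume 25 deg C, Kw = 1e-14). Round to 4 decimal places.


A strong base dissociates completely, so [OH-] equals the given concentration.
pOH = -log10([OH-]) = -log10(0.8648) = 0.063084
pH = 14 - pOH = 14 - 0.063084
pH = 13.936916, rounded to 4 dp:

13.9369


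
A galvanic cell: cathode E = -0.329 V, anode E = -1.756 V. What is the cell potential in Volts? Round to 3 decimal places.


Standard cell potential: E_cell = E_cathode - E_anode.
E_cell = -0.329 - (-1.756)
E_cell = 1.427 V, rounded to 3 dp:

1.427 V


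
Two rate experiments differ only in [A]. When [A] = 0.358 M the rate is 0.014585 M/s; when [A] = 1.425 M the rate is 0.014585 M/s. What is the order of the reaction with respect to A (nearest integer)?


Rate is proportional to [A]^n, so rate2/rate1 = ([A]2/[A]1)^n. Take logs to solve for n.
rate2/rate1 = 0.014585 / 0.014585 = 1.0
[A]2/[A]1 = 1.425 / 0.358 = 3.9804
n = ln(1.0) / ln(3.9804) = 0.0
Nearest integer order:

0


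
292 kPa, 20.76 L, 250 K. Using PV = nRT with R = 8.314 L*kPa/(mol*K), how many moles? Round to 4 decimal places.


PV = nRT, solve for n = PV / (RT).
PV = 292 * 20.76 = 6061.92
RT = 8.314 * 250 = 2078.5
n = 6061.92 / 2078.5
n = 2.91648785 mol, rounded to 4 dp:

2.9165 mol


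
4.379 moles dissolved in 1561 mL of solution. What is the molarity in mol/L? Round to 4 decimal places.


Convert volume to liters: V_L = V_mL / 1000.
V_L = 1561 / 1000 = 1.561 L
M = n / V_L = 4.379 / 1.561
M = 2.80525304 mol/L, rounded to 4 dp:

2.8053 mol/L


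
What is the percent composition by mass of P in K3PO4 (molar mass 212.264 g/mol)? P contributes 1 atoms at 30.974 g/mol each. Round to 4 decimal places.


pct = 100 * (n_elem * M_elem) / M_total
mass_contribution = 1 * 30.974 = 30.974 g/mol
pct = 100 * 30.974 / 212.264
pct = 14.59220593 %, rounded to 4 dp:

14.5922 %


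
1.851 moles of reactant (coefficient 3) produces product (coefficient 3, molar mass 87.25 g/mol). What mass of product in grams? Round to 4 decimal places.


Use the coefficient ratio to convert reactant moles to product moles, then multiply by the product's molar mass.
moles_P = moles_R * (coeff_P / coeff_R) = 1.851 * (3/3) = 1.851
mass_P = moles_P * M_P = 1.851 * 87.25
mass_P = 161.49975 g, rounded to 4 dp:

161.4998 g


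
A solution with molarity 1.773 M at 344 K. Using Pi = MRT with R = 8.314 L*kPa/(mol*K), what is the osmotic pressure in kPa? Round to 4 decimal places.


Osmotic pressure (van't Hoff): Pi = M*R*T.
RT = 8.314 * 344 = 2860.016
Pi = 1.773 * 2860.016
Pi = 5070.808368 kPa, rounded to 4 dp:

5070.8084 kPa


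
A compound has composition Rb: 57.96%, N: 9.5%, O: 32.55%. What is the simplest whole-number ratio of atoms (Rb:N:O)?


Assume 100 g of compound, divide each mass% by atomic mass to get moles, then normalize by the smallest to get a raw atom ratio.
Moles per 100 g: Rb: 57.96/85.468 = 0.6781, N: 9.5/14.007 = 0.6782, O: 32.55/15.999 = 2.0345
Raw ratio (divide by min = 0.6781): Rb: 1.0, N: 1.0, O: 3.0
Multiply by 1 to clear fractions: Rb: 1.0 ~= 1, N: 1.0 ~= 1, O: 3.0 ~= 3
Reduce by GCD to get the simplest whole-number ratio:

1:1:3


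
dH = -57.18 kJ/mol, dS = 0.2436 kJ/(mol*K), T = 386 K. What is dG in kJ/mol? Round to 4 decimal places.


Gibbs: dG = dH - T*dS (consistent units, dS already in kJ/(mol*K)).
T*dS = 386 * 0.2436 = 94.0296
dG = -57.18 - (94.0296)
dG = -151.2096 kJ/mol, rounded to 4 dp:

-151.2096 kJ/mol


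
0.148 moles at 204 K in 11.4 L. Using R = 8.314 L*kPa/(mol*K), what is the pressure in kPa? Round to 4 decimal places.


PV = nRT, solve for P = nRT / V.
nRT = 0.148 * 8.314 * 204 = 251.0163
P = 251.0163 / 11.4
P = 22.01897368 kPa, rounded to 4 dp:

22.0190 kPa


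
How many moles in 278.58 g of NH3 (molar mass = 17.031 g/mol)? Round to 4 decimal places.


n = mass / M
n = 278.58 / 17.031
n = 16.35723093 mol, rounded to 4 dp:

16.3572 mol


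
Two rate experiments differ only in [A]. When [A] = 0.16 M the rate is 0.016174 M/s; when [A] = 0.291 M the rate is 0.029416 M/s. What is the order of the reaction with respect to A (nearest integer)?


Rate is proportional to [A]^n, so rate2/rate1 = ([A]2/[A]1)^n. Take logs to solve for n.
rate2/rate1 = 0.029416 / 0.016174 = 1.8187
[A]2/[A]1 = 0.291 / 0.16 = 1.8187
n = ln(1.8187) / ln(1.8187) = 1.0
Nearest integer order:

1


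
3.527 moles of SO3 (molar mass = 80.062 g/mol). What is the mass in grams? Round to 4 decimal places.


mass = n * M
mass = 3.527 * 80.062
mass = 282.378674 g, rounded to 4 dp:

282.3787 g


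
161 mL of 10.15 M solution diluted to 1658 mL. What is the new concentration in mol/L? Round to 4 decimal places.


Dilution: M1*V1 = M2*V2, solve for M2.
M2 = M1*V1 / V2
M2 = 10.15 * 161 / 1658
M2 = 1634.15 / 1658
M2 = 0.9856152 mol/L, rounded to 4 dp:

0.9856 mol/L


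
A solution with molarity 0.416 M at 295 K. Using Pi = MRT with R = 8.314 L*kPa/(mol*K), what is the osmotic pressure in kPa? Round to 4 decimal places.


Osmotic pressure (van't Hoff): Pi = M*R*T.
RT = 8.314 * 295 = 2452.63
Pi = 0.416 * 2452.63
Pi = 1020.29408 kPa, rounded to 4 dp:

1020.2941 kPa


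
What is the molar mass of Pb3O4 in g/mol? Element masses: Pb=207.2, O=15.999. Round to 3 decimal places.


M = sum(count * atomic_mass) over atoms.
M = 3*207.2 + 4*15.999
M = 621.6 + 63.996
M = 685.596 g/mol, rounded to 3 dp:

685.596 g/mol


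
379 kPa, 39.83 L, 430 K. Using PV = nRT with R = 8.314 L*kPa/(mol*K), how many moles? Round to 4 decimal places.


PV = nRT, solve for n = PV / (RT).
PV = 379 * 39.83 = 15095.57
RT = 8.314 * 430 = 3575.02
n = 15095.57 / 3575.02
n = 4.22251344 mol, rounded to 4 dp:

4.2225 mol


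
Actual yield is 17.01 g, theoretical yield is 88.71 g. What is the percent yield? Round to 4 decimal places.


% yield = 100 * actual / theoretical
% yield = 100 * 17.01 / 88.71
% yield = 19.17483936 %, rounded to 4 dp:

19.1748 %


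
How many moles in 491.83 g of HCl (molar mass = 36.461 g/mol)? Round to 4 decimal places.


n = mass / M
n = 491.83 / 36.461
n = 13.48920765 mol, rounded to 4 dp:

13.4892 mol


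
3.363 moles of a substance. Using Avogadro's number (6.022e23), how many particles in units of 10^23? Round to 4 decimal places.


N = n * NA, then divide by 1e23 for the requested units.
N / 1e23 = n * 6.022
N / 1e23 = 3.363 * 6.022
N / 1e23 = 20.251986, rounded to 4 dp:

20.2520


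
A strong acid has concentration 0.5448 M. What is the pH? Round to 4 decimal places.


A strong acid dissociates completely, so [H+] equals the given concentration.
pH = -log10([H+]) = -log10(0.5448)
pH = 0.2637629, rounded to 4 dp:

0.2638


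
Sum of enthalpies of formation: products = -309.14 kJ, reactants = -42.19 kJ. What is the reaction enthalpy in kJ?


dH_rxn = sum(dH_f products) - sum(dH_f reactants)
dH_rxn = -309.14 - (-42.19)
dH_rxn = -266.95 kJ:

-266.95 kJ


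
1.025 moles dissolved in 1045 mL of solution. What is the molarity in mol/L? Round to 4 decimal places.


Convert volume to liters: V_L = V_mL / 1000.
V_L = 1045 / 1000 = 1.045 L
M = n / V_L = 1.025 / 1.045
M = 0.98086124 mol/L, rounded to 4 dp:

0.9809 mol/L


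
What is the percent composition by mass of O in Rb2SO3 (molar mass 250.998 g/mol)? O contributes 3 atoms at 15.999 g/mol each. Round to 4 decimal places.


pct = 100 * (n_elem * M_elem) / M_total
mass_contribution = 3 * 15.999 = 47.997 g/mol
pct = 100 * 47.997 / 250.998
pct = 19.12246313 %, rounded to 4 dp:

19.1225 %


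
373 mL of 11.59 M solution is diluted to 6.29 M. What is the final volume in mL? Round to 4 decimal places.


Dilution: M1*V1 = M2*V2, solve for V2.
V2 = M1*V1 / M2
V2 = 11.59 * 373 / 6.29
V2 = 4323.07 / 6.29
V2 = 687.29252782 mL, rounded to 4 dp:

687.2925 mL


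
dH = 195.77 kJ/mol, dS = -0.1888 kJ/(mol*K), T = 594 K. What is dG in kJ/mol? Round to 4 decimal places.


Gibbs: dG = dH - T*dS (consistent units, dS already in kJ/(mol*K)).
T*dS = 594 * -0.1888 = -112.1472
dG = 195.77 - (-112.1472)
dG = 307.9172 kJ/mol, rounded to 4 dp:

307.9172 kJ/mol


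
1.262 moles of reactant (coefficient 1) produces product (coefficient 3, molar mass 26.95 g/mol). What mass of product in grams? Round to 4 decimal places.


Use the coefficient ratio to convert reactant moles to product moles, then multiply by the product's molar mass.
moles_P = moles_R * (coeff_P / coeff_R) = 1.262 * (3/1) = 3.786
mass_P = moles_P * M_P = 3.786 * 26.95
mass_P = 102.0327 g, rounded to 4 dp:

102.0327 g


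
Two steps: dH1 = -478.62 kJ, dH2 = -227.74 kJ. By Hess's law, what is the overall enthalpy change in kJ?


Hess's law: enthalpy is a state function, so add the step enthalpies.
dH_total = dH1 + dH2 = -478.62 + (-227.74)
dH_total = -706.36 kJ:

-706.36 kJ


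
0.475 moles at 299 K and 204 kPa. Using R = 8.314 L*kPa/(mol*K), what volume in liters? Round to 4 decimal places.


PV = nRT, solve for V = nRT / P.
nRT = 0.475 * 8.314 * 299 = 1180.7958
V = 1180.7958 / 204
V = 5.78821471 L, rounded to 4 dp:

5.7882 L


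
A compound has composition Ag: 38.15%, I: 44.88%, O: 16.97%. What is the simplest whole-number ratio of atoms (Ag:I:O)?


Assume 100 g of compound, divide each mass% by atomic mass to get moles, then normalize by the smallest to get a raw atom ratio.
Moles per 100 g: Ag: 38.15/107.868 = 0.3537, I: 44.88/126.904 = 0.3537, O: 16.97/15.999 = 1.0607
Raw ratio (divide by min = 0.3537): Ag: 1.0, I: 1.0, O: 2.999
Multiply by 1 to clear fractions: Ag: 1.0 ~= 1, I: 1.0 ~= 1, O: 2.999 ~= 3
Reduce by GCD to get the simplest whole-number ratio:

1:1:3


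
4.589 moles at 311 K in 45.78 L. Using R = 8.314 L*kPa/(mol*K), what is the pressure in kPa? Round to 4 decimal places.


PV = nRT, solve for P = nRT / V.
nRT = 4.589 * 8.314 * 311 = 11865.5662
P = 11865.5662 / 45.78
P = 259.18667977 kPa, rounded to 4 dp:

259.1867 kPa


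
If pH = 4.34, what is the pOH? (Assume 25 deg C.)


At 25 deg C, pH + pOH = 14.
pOH = 14 - pH = 14 - 4.34
pOH = 9.66:

9.66


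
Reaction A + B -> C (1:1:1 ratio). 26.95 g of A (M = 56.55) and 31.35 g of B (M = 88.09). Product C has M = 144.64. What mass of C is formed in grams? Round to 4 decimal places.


Find moles of each reactant; the smaller value is the limiting reagent in a 1:1:1 reaction, so moles_C equals moles of the limiter.
n_A = mass_A / M_A = 26.95 / 56.55 = 0.476569 mol
n_B = mass_B / M_B = 31.35 / 88.09 = 0.355886 mol
Limiting reagent: B (smaller), n_limiting = 0.355886 mol
mass_C = n_limiting * M_C = 0.355886 * 144.64
mass_C = 51.47535104 g, rounded to 4 dp:

51.4754 g


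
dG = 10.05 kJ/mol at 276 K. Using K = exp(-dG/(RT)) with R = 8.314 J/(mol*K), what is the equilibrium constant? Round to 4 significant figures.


dG is in kJ/mol; multiply by 1000 to match R in J/(mol*K).
RT = 8.314 * 276 = 2294.664 J/mol
exponent = -dG*1000 / (RT) = -(10.05*1000) / 2294.664 = -4.37972618
K = exp(-4.37972618)
K = 0.012528789, rounded to 4 significant figures:

0.01253


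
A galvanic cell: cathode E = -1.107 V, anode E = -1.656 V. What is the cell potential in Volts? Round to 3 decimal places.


Standard cell potential: E_cell = E_cathode - E_anode.
E_cell = -1.107 - (-1.656)
E_cell = 0.549 V, rounded to 3 dp:

0.549 V


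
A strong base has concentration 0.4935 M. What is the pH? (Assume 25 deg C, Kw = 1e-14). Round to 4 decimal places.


A strong base dissociates completely, so [OH-] equals the given concentration.
pOH = -log10([OH-]) = -log10(0.4935) = 0.306713
pH = 14 - pOH = 14 - 0.306713
pH = 13.693287, rounded to 4 dp:

13.6933


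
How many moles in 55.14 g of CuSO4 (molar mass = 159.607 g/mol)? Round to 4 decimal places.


n = mass / M
n = 55.14 / 159.607
n = 0.34547357 mol, rounded to 4 dp:

0.3455 mol


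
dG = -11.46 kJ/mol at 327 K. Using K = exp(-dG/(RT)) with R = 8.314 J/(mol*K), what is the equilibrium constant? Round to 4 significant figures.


dG is in kJ/mol; multiply by 1000 to match R in J/(mol*K).
RT = 8.314 * 327 = 2718.678 J/mol
exponent = -dG*1000 / (RT) = -(-11.46*1000) / 2718.678 = 4.21528405
K = exp(4.21528405)
K = 67.713397, rounded to 4 significant figures:

67.71


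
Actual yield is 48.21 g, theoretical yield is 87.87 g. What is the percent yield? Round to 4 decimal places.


% yield = 100 * actual / theoretical
% yield = 100 * 48.21 / 87.87
% yield = 54.86514169 %, rounded to 4 dp:

54.8651 %


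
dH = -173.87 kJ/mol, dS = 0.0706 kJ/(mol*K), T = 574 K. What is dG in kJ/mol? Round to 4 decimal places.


Gibbs: dG = dH - T*dS (consistent units, dS already in kJ/(mol*K)).
T*dS = 574 * 0.0706 = 40.5244
dG = -173.87 - (40.5244)
dG = -214.3944 kJ/mol, rounded to 4 dp:

-214.3944 kJ/mol


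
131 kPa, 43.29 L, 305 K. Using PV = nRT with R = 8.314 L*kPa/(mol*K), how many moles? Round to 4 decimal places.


PV = nRT, solve for n = PV / (RT).
PV = 131 * 43.29 = 5670.99
RT = 8.314 * 305 = 2535.77
n = 5670.99 / 2535.77
n = 2.23639762 mol, rounded to 4 dp:

2.2364 mol


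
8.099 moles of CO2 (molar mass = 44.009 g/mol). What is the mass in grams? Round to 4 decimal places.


mass = n * M
mass = 8.099 * 44.009
mass = 356.428891 g, rounded to 4 dp:

356.4289 g


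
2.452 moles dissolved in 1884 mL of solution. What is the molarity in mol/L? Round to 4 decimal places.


Convert volume to liters: V_L = V_mL / 1000.
V_L = 1884 / 1000 = 1.884 L
M = n / V_L = 2.452 / 1.884
M = 1.3014862 mol/L, rounded to 4 dp:

1.3015 mol/L


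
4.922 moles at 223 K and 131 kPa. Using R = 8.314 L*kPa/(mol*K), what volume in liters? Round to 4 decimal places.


PV = nRT, solve for V = nRT / P.
nRT = 4.922 * 8.314 * 223 = 9125.4963
V = 9125.4963 / 131
V = 69.6602771 L, rounded to 4 dp:

69.6603 L


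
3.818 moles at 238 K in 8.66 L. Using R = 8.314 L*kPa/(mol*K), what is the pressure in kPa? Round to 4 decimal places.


PV = nRT, solve for P = nRT / V.
nRT = 3.818 * 8.314 * 238 = 7554.7988
P = 7554.7988 / 8.66
P = 872.37861432 kPa, rounded to 4 dp:

872.3786 kPa


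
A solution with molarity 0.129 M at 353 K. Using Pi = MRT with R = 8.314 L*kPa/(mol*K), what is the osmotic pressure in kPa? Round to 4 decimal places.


Osmotic pressure (van't Hoff): Pi = M*R*T.
RT = 8.314 * 353 = 2934.842
Pi = 0.129 * 2934.842
Pi = 378.594618 kPa, rounded to 4 dp:

378.5946 kPa


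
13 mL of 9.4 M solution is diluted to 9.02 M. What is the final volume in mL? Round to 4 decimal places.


Dilution: M1*V1 = M2*V2, solve for V2.
V2 = M1*V1 / M2
V2 = 9.4 * 13 / 9.02
V2 = 122.2 / 9.02
V2 = 13.54767184 mL, rounded to 4 dp:

13.5477 mL


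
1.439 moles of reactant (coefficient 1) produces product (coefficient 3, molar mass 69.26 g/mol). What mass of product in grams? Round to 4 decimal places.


Use the coefficient ratio to convert reactant moles to product moles, then multiply by the product's molar mass.
moles_P = moles_R * (coeff_P / coeff_R) = 1.439 * (3/1) = 4.317
mass_P = moles_P * M_P = 4.317 * 69.26
mass_P = 298.99542 g, rounded to 4 dp:

298.9954 g


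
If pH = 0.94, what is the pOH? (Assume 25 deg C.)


At 25 deg C, pH + pOH = 14.
pOH = 14 - pH = 14 - 0.94
pOH = 13.06:

13.06


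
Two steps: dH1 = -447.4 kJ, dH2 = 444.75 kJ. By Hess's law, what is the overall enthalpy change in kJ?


Hess's law: enthalpy is a state function, so add the step enthalpies.
dH_total = dH1 + dH2 = -447.4 + (444.75)
dH_total = -2.65 kJ:

-2.65 kJ


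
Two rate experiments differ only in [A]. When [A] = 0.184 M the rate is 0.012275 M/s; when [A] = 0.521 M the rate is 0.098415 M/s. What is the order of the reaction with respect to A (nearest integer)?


Rate is proportional to [A]^n, so rate2/rate1 = ([A]2/[A]1)^n. Take logs to solve for n.
rate2/rate1 = 0.098415 / 0.012275 = 8.0175
[A]2/[A]1 = 0.521 / 0.184 = 2.8315
n = ln(8.0175) / ln(2.8315) = 2.0
Nearest integer order:

2


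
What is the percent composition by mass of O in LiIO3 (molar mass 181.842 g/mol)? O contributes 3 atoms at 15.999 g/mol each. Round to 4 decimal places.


pct = 100 * (n_elem * M_elem) / M_total
mass_contribution = 3 * 15.999 = 47.997 g/mol
pct = 100 * 47.997 / 181.842
pct = 26.39489227 %, rounded to 4 dp:

26.3949 %


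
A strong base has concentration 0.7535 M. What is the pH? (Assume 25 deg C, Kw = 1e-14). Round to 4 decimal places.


A strong base dissociates completely, so [OH-] equals the given concentration.
pOH = -log10([OH-]) = -log10(0.7535) = 0.122917
pH = 14 - pOH = 14 - 0.122917
pH = 13.877083, rounded to 4 dp:

13.8771


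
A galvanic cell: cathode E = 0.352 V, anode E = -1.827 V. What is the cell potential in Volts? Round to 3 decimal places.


Standard cell potential: E_cell = E_cathode - E_anode.
E_cell = 0.352 - (-1.827)
E_cell = 2.179 V, rounded to 3 dp:

2.179 V


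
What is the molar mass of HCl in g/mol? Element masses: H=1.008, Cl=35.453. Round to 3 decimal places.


M = sum(count * atomic_mass) over atoms.
M = 1*1.008 + 1*35.453
M = 1.008 + 35.453
M = 36.461 g/mol, rounded to 3 dp:

36.461 g/mol


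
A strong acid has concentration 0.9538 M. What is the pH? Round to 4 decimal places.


A strong acid dissociates completely, so [H+] equals the given concentration.
pH = -log10([H+]) = -log10(0.9538)
pH = 0.02054268, rounded to 4 dp:

0.0205


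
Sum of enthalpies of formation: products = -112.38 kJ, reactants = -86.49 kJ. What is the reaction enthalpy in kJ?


dH_rxn = sum(dH_f products) - sum(dH_f reactants)
dH_rxn = -112.38 - (-86.49)
dH_rxn = -25.89 kJ:

-25.89 kJ


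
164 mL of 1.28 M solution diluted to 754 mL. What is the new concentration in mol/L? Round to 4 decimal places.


Dilution: M1*V1 = M2*V2, solve for M2.
M2 = M1*V1 / V2
M2 = 1.28 * 164 / 754
M2 = 209.92 / 754
M2 = 0.27840849 mol/L, rounded to 4 dp:

0.2784 mol/L


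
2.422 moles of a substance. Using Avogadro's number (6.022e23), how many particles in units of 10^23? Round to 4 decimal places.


N = n * NA, then divide by 1e23 for the requested units.
N / 1e23 = n * 6.022
N / 1e23 = 2.422 * 6.022
N / 1e23 = 14.585284, rounded to 4 dp:

14.5853


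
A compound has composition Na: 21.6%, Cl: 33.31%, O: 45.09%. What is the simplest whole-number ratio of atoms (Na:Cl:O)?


Assume 100 g of compound, divide each mass% by atomic mass to get moles, then normalize by the smallest to get a raw atom ratio.
Moles per 100 g: Na: 21.6/22.99 = 0.9395, Cl: 33.31/35.453 = 0.9396, O: 45.09/15.999 = 2.8183
Raw ratio (divide by min = 0.9395): Na: 1.0, Cl: 1.0, O: 3.0
Multiply by 1 to clear fractions: Na: 1.0 ~= 1, Cl: 1.0 ~= 1, O: 3.0 ~= 3
Reduce by GCD to get the simplest whole-number ratio:

1:1:3


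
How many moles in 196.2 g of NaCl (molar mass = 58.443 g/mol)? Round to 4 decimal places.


n = mass / M
n = 196.2 / 58.443
n = 3.35711719 mol, rounded to 4 dp:

3.3571 mol
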